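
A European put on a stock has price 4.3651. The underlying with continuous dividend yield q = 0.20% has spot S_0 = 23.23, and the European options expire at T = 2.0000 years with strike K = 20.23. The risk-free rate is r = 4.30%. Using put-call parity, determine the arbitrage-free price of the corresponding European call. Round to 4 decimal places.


Put-call parity: C - P = S_0 * exp(-qT) - K * exp(-rT).
S_0 * exp(-qT) = 23.2300 * 0.99600799 = 23.13726559
K * exp(-rT) = 20.2300 * 0.91759423 = 18.56293130
C = P + S*exp(-qT) - K*exp(-rT)
C = 4.3651 + 23.13726559 - 18.56293130 = 8.9394

Answer: Call price = 8.9394


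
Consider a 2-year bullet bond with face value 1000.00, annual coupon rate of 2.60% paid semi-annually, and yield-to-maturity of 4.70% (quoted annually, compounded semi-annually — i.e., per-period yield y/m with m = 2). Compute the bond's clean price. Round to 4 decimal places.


Answer: Price = 960.3561

Derivation:
Coupon per period c = face * coupon_rate / m = 13.000000
Periods per year m = 2; per-period yield y/m = 0.023500
Number of cashflows N = 4
Cashflows (t years, CF_t, discount factor 1/(1+y/m)^(m*t), PV):
  t = 0.5000: CF_t = 13.000000, DF = 0.977040, PV = 12.701514
  t = 1.0000: CF_t = 13.000000, DF = 0.954606, PV = 12.409882
  t = 1.5000: CF_t = 13.000000, DF = 0.932688, PV = 12.124946
  t = 2.0000: CF_t = 1013.000000, DF = 0.911273, PV = 923.119781
Price P = sum_t PV_t = 960.356124


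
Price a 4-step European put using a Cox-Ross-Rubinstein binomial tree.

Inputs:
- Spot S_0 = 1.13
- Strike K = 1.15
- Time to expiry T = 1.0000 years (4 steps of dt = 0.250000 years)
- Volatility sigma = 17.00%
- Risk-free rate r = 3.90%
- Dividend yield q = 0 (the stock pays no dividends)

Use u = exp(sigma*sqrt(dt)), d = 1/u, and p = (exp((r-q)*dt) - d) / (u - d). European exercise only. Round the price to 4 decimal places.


dt = T/N = 0.250000
u = exp(sigma*sqrt(dt)) = 1.088717; d = 1/u = 0.918512
p = (exp((r-q)*dt) - d) / (u - d) = 0.536327
Discount per step: exp(-r*dt) = 0.990297
Stock lattice S(k, i) with i counting down-moves:
  k=0: S(0,0) = 1.1300
  k=1: S(1,0) = 1.2303; S(1,1) = 1.0379
  k=2: S(2,0) = 1.3394; S(2,1) = 1.1300; S(2,2) = 0.9533
  k=3: S(3,0) = 1.4582; S(3,1) = 1.2303; S(3,2) = 1.0379; S(3,3) = 0.8757
  k=4: S(4,0) = 1.5876; S(4,1) = 1.3394; S(4,2) = 1.1300; S(4,3) = 0.9533; S(4,4) = 0.8043
Terminal payoffs V(N, i) = max(K - S_T, 0):
  V(4,0) = 0.000000; V(4,1) = 0.000000; V(4,2) = 0.020000; V(4,3) = 0.196659; V(4,4) = 0.345700
Backward induction: V(k, i) = exp(-r*dt) * [p * V(k+1, i) + (1-p) * V(k+1, i+1)].
  V(3,0) = exp(-r*dt) * [p*0.000000 + (1-p)*0.000000] = 0.000000
  V(3,1) = exp(-r*dt) * [p*0.000000 + (1-p)*0.020000] = 0.009183
  V(3,2) = exp(-r*dt) * [p*0.020000 + (1-p)*0.196659] = 0.100923
  V(3,3) = exp(-r*dt) * [p*0.196659 + (1-p)*0.345700] = 0.263186
  V(2,0) = exp(-r*dt) * [p*0.000000 + (1-p)*0.009183] = 0.004217
  V(2,1) = exp(-r*dt) * [p*0.009183 + (1-p)*0.100923] = 0.051219
  V(2,2) = exp(-r*dt) * [p*0.100923 + (1-p)*0.263186] = 0.174451
  V(1,0) = exp(-r*dt) * [p*0.004217 + (1-p)*0.051219] = 0.025758
  V(1,1) = exp(-r*dt) * [p*0.051219 + (1-p)*0.174451] = 0.107307
  V(0,0) = exp(-r*dt) * [p*0.025758 + (1-p)*0.107307] = 0.062953

Answer: Price = V(0,0) = 0.0630


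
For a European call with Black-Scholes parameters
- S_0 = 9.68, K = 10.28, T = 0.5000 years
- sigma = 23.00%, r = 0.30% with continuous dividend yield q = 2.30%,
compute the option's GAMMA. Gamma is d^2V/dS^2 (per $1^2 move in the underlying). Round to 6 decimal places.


d1 = -0.3499462774; d2 = -0.5125808371
phi(d1) = 0.3752474020; exp(-qT) = 0.9885658722; exp(-rT) = 0.9985011244
Gamma = exp(-qT) * phi(d1) / (S * sigma * sqrt(T)) = 0.9885658722 * 0.3752474020 / (9.6800 * 0.2300 * 0.7071067812) = 0.235632

Answer: Gamma = 0.235632


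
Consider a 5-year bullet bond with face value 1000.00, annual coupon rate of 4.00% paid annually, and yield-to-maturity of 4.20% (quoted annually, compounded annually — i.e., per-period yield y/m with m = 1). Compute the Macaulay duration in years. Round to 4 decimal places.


Coupon per period c = face * coupon_rate / m = 40.000000
Periods per year m = 1; per-period yield y/m = 0.042000
Number of cashflows N = 5
Cashflows (t years, CF_t, discount factor 1/(1+y/m)^(m*t), PV):
  t = 1.0000: CF_t = 40.000000, DF = 0.959693, PV = 38.387716
  t = 2.0000: CF_t = 40.000000, DF = 0.921010, PV = 36.840418
  t = 3.0000: CF_t = 40.000000, DF = 0.883887, PV = 35.355488
  t = 4.0000: CF_t = 40.000000, DF = 0.848260, PV = 33.930411
  t = 5.0000: CF_t = 1040.000000, DF = 0.814069, PV = 846.632127
Price P = sum_t PV_t = 991.146160
Macaulay numerator sum_t t * PV_t:
  t * PV_t at t = 1.0000: 38.387716
  t * PV_t at t = 2.0000: 73.680837
  t * PV_t at t = 3.0000: 106.066464
  t * PV_t at t = 4.0000: 135.721642
  t * PV_t at t = 5.0000: 4233.160634
Macaulay duration D = (sum_t t * PV_t) / P = 4587.017293 / 991.146160 = 4.627993

Answer: Macaulay duration = 4.6280 years


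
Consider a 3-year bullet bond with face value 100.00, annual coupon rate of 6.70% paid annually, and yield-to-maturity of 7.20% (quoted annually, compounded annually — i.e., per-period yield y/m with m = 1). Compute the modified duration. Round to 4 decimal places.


Answer: Modified duration = 2.6253

Derivation:
Coupon per period c = face * coupon_rate / m = 6.700000
Periods per year m = 1; per-period yield y/m = 0.072000
Number of cashflows N = 3
Cashflows (t years, CF_t, discount factor 1/(1+y/m)^(m*t), PV):
  t = 1.0000: CF_t = 6.700000, DF = 0.932836, PV = 6.250000
  t = 2.0000: CF_t = 6.700000, DF = 0.870183, PV = 5.830224
  t = 3.0000: CF_t = 106.700000, DF = 0.811738, PV = 86.612398
Price P = sum_t PV_t = 98.692622
First compute Macaulay numerator sum_t t * PV_t:
  t * PV_t at t = 1.0000: 6.250000
  t * PV_t at t = 2.0000: 11.660448
  t * PV_t at t = 3.0000: 259.837194
Macaulay duration D = 277.747642 / 98.692622 = 2.814270
Modified duration = D / (1 + y/m) = 2.814270 / (1 + 0.072000) = 2.625251


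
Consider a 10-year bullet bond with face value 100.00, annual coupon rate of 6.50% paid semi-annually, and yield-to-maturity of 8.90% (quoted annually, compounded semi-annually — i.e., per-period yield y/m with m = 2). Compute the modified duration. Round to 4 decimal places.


Coupon per period c = face * coupon_rate / m = 3.250000
Periods per year m = 2; per-period yield y/m = 0.044500
Number of cashflows N = 20
Cashflows (t years, CF_t, discount factor 1/(1+y/m)^(m*t), PV):
  t = 0.5000: CF_t = 3.250000, DF = 0.957396, PV = 3.111537
  t = 1.0000: CF_t = 3.250000, DF = 0.916607, PV = 2.978972
  t = 1.5000: CF_t = 3.250000, DF = 0.877556, PV = 2.852056
  t = 2.0000: CF_t = 3.250000, DF = 0.840168, PV = 2.730547
  t = 2.5000: CF_t = 3.250000, DF = 0.804374, PV = 2.614214
  t = 3.0000: CF_t = 3.250000, DF = 0.770104, PV = 2.502838
  t = 3.5000: CF_t = 3.250000, DF = 0.737294, PV = 2.396207
  t = 4.0000: CF_t = 3.250000, DF = 0.705883, PV = 2.294118
  t = 4.5000: CF_t = 3.250000, DF = 0.675809, PV = 2.196379
  t = 5.0000: CF_t = 3.250000, DF = 0.647017, PV = 2.102805
  t = 5.5000: CF_t = 3.250000, DF = 0.619451, PV = 2.013216
  t = 6.0000: CF_t = 3.250000, DF = 0.593060, PV = 1.927445
  t = 6.5000: CF_t = 3.250000, DF = 0.567793, PV = 1.845328
  t = 7.0000: CF_t = 3.250000, DF = 0.543603, PV = 1.766709
  t = 7.5000: CF_t = 3.250000, DF = 0.520443, PV = 1.691440
  t = 8.0000: CF_t = 3.250000, DF = 0.498270, PV = 1.619378
  t = 8.5000: CF_t = 3.250000, DF = 0.477042, PV = 1.550386
  t = 9.0000: CF_t = 3.250000, DF = 0.456718, PV = 1.484333
  t = 9.5000: CF_t = 3.250000, DF = 0.437260, PV = 1.421094
  t = 10.0000: CF_t = 103.250000, DF = 0.418631, PV = 43.223624
Price P = sum_t PV_t = 84.322627
First compute Macaulay numerator sum_t t * PV_t:
  t * PV_t at t = 0.5000: 1.555768
  t * PV_t at t = 1.0000: 2.978972
  t * PV_t at t = 1.5000: 4.278084
  t * PV_t at t = 2.0000: 5.461093
  t * PV_t at t = 2.5000: 6.535535
  t * PV_t at t = 3.0000: 7.508513
  t * PV_t at t = 3.5000: 8.386723
  t * PV_t at t = 4.0000: 9.176473
  t * PV_t at t = 4.5000: 9.883707
  t * PV_t at t = 5.0000: 10.514023
  t * PV_t at t = 5.5000: 11.072691
  t * PV_t at t = 6.0000: 11.564671
  t * PV_t at t = 6.5000: 11.994632
  t * PV_t at t = 7.0000: 12.366966
  t * PV_t at t = 7.5000: 12.685803
  t * PV_t at t = 8.0000: 12.955025
  t * PV_t at t = 8.5000: 13.178280
  t * PV_t at t = 9.0000: 13.358998
  t * PV_t at t = 9.5000: 13.500397
  t * PV_t at t = 10.0000: 432.236237
Macaulay duration D = 611.192591 / 84.322627 = 7.248263
Modified duration = D / (1 + y/m) = 7.248263 / (1 + 0.044500) = 6.939457

Answer: Modified duration = 6.9395


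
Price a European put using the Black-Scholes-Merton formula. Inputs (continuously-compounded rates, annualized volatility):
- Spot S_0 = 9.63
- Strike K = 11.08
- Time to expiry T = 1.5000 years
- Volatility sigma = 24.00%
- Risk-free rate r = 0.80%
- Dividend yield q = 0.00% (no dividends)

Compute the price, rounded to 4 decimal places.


d1 = (ln(S/K) + (r - q + 0.5*sigma^2) * T) / (sigma * sqrt(T)) = -0.28937474
d2 = d1 - sigma * sqrt(T) = -0.58331351
exp(-rT) = 0.98807171; exp(-qT) = 1.00000000
P = K * exp(-rT) * N(-d2) - S_0 * exp(-qT) * N(-d1)
N(-d1) = 0.61385269; N(-d2) = 0.72015887
P = 11.0800 * 0.98807171 * 0.72015887 - 9.6300 * 1.00000000 * 0.61385269 = 1.9728

Answer: Price = 1.9728


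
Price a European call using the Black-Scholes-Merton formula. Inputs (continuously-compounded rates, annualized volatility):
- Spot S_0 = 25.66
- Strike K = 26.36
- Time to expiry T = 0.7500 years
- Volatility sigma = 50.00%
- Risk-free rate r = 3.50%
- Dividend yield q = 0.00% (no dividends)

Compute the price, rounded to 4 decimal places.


d1 = (ln(S/K) + (r - q + 0.5*sigma^2) * T) / (sigma * sqrt(T)) = 0.21497210
d2 = d1 - sigma * sqrt(T) = -0.21804060
exp(-rT) = 0.97409154; exp(-qT) = 1.00000000
C = S_0 * exp(-qT) * N(d1) - K * exp(-rT) * N(d2)
N(d1) = 0.58510546; N(d2) = 0.41369874
C = 25.6600 * 1.00000000 * 0.58510546 - 26.3600 * 0.97409154 * 0.41369874 = 4.3912

Answer: Price = 4.3912


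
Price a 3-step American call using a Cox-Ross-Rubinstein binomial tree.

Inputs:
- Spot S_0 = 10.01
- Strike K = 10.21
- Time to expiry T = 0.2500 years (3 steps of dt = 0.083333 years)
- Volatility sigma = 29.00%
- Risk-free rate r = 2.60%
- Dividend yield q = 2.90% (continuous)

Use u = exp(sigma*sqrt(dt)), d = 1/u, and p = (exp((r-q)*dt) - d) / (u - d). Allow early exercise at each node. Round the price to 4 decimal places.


Answer: Price = V(0,0) = 0.5285

Derivation:
dt = T/N = 0.083333
u = exp(sigma*sqrt(dt)) = 1.087320; d = 1/u = 0.919693
p = (exp((r-q)*dt) - d) / (u - d) = 0.477592
Discount per step: exp(-r*dt) = 0.997836
Stock lattice S(k, i) with i counting down-moves:
  k=0: S(0,0) = 10.0100
  k=1: S(1,0) = 10.8841; S(1,1) = 9.2061
  k=2: S(2,0) = 11.8345; S(2,1) = 10.0100; S(2,2) = 8.4668
  k=3: S(3,0) = 12.8679; S(3,1) = 10.8841; S(3,2) = 9.2061; S(3,3) = 7.7869
Terminal payoffs V(N, i) = max(S_T - K, 0):
  V(3,0) = 2.657850; V(3,1) = 0.674071; V(3,2) = 0.000000; V(3,3) = 0.000000
Backward induction: V(k, i) = exp(-r*dt) * [p * V(k+1, i) + (1-p) * V(k+1, i+1)]; then take max(V_cont, immediate exercise) for American.
  V(2,0) = exp(-r*dt) * [p*2.657850 + (1-p)*0.674071] = 1.617999; exercise = 1.624467; V(2,0) = max -> 1.624467
  V(2,1) = exp(-r*dt) * [p*0.674071 + (1-p)*0.000000] = 0.321234; exercise = 0.000000; V(2,1) = max -> 0.321234
  V(2,2) = exp(-r*dt) * [p*0.000000 + (1-p)*0.000000] = 0.000000; exercise = 0.000000; V(2,2) = max -> 0.000000
  V(1,0) = exp(-r*dt) * [p*1.624467 + (1-p)*0.321234] = 0.941605; exercise = 0.674071; V(1,0) = max -> 0.941605
  V(1,1) = exp(-r*dt) * [p*0.321234 + (1-p)*0.000000] = 0.153087; exercise = 0.000000; V(1,1) = max -> 0.153087
  V(0,0) = exp(-r*dt) * [p*0.941605 + (1-p)*0.153087] = 0.528531; exercise = 0.000000; V(0,0) = max -> 0.528531


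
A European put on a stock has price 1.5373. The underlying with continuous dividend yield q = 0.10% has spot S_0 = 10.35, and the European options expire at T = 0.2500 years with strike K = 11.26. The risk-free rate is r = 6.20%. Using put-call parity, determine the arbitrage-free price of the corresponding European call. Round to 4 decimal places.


Put-call parity: C - P = S_0 * exp(-qT) - K * exp(-rT).
S_0 * exp(-qT) = 10.3500 * 0.99975003 = 10.34741282
K * exp(-rT) = 11.2600 * 0.98461951 = 11.08681565
C = P + S*exp(-qT) - K*exp(-rT)
C = 1.5373 + 10.34741282 - 11.08681565 = 0.7979

Answer: Call price = 0.7979


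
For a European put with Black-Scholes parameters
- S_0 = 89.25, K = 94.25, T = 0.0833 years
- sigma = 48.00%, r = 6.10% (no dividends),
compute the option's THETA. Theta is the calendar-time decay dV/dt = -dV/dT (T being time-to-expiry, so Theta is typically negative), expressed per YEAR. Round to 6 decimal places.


Answer: Theta = -24.605320

Derivation:
d1 = -0.2875198166; d2 = -0.4260561657
phi(d1) = 0.3827886171; exp(-qT) = 1.0000000000; exp(-rT) = 0.9949315880
Theta = -S*exp(-qT)*phi(d1)*sigma/(2*sqrt(T)) + r*K*exp(-rT)*N(-d2) - q*S*exp(-qT)*N(-d1)
N(-d1) = 0.6131428346; N(-d2) = 0.6649665400; sqrt(T) = 0.2886173938
Term 1 = -89.2500 * 1.0000000000 * 0.3827886171 * 0.4800 / (2 * 0.2886173938) = -28.4090022099
Term 2 = 0.0610 * 94.2500 * 0.9949315880 * 0.6649665400 = 3.8036820426
Term 3 = 0 (no dividend yield, q = 0)
Theta = -28.4090022099 + (3.8036820426) + (0.0000000000) = -24.605320


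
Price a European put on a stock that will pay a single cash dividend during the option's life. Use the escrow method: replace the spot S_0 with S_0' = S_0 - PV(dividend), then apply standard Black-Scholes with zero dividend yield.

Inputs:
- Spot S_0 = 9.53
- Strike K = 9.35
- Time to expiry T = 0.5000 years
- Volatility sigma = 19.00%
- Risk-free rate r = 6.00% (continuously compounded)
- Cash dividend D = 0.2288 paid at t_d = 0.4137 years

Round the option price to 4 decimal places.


Answer: Price = 0.3844

Derivation:
PV(D) = D * exp(-r * t_d) = 0.2288 * 0.97548353 = 0.22319063
S_0' = S_0 - PV(D) = 9.5300 - 0.22319063 = 9.30680937
d1 = (ln(S_0'/K) + (r + sigma^2/2)*T) / (sigma*sqrt(T)) = 0.25600971
d2 = d1 - sigma*sqrt(T) = 0.12165943
exp(-rT) = 0.97044553
N(-d1) = 0.39897167; N(-d2) = 0.45158437
P = K * exp(-rT) * N(-d2) - S_0' * N(-d1) = 9.3500 * 0.97044553 * 0.45158437 - 9.30680937 * 0.39897167 = 0.3844


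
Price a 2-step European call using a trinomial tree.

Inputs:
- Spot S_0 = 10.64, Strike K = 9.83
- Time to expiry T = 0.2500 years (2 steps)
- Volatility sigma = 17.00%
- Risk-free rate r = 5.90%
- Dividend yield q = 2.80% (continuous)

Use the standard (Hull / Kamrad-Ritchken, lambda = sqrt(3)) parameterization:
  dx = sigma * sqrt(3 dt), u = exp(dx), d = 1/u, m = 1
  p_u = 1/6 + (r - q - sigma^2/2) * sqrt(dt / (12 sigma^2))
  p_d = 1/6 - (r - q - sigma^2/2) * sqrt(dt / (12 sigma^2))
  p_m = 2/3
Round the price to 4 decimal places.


dt = T/N = 0.125000; dx = sigma*sqrt(3*dt) = 0.104103
u = exp(dx) = 1.109715; d = 1/u = 0.901132
p_u = 0.176603, p_m = 0.666667, p_d = 0.156731
Discount per step: exp(-r*dt) = 0.992652
Stock lattice S(k, j) with j the centered position index:
  k=0: S(0,+0) = 10.6400
  k=1: S(1,-1) = 9.5880; S(1,+0) = 10.6400; S(1,+1) = 11.8074
  k=2: S(2,-2) = 8.6401; S(2,-1) = 9.5880; S(2,+0) = 10.6400; S(2,+1) = 11.8074; S(2,+2) = 13.1028
Terminal payoffs V(N, j) = max(S_T - K, 0):
  V(2,-2) = 0.000000; V(2,-1) = 0.000000; V(2,+0) = 0.810000; V(2,+1) = 1.977369; V(2,+2) = 3.272815
Backward induction: V(k, j) = exp(-r*dt) * [p_u * V(k+1, j+1) + p_m * V(k+1, j) + p_d * V(k+1, j-1)]
  V(1,-1) = exp(-r*dt) * [p_u*0.810000 + p_m*0.000000 + p_d*0.000000] = 0.141997
  V(1,+0) = exp(-r*dt) * [p_u*1.977369 + p_m*0.810000 + p_d*0.000000] = 0.882675
  V(1,+1) = exp(-r*dt) * [p_u*3.272815 + p_m*1.977369 + p_d*0.810000] = 2.008320
  V(0,+0) = exp(-r*dt) * [p_u*2.008320 + p_m*0.882675 + p_d*0.141997] = 0.958286

Answer: Price = V(0,0) = 0.9583


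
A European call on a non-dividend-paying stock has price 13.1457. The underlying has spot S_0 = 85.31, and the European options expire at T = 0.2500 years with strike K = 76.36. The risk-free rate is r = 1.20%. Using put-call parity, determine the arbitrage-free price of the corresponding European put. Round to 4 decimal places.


Answer: Put price = 3.9670

Derivation:
Put-call parity: C - P = S_0 * exp(-qT) - K * exp(-rT).
S_0 * exp(-qT) = 85.3100 * 1.00000000 = 85.31000000
K * exp(-rT) = 76.3600 * 0.99700450 = 76.13126328
P = C - S*exp(-qT) + K*exp(-rT)
P = 13.1457 - 85.31000000 + 76.13126328 = 3.9670


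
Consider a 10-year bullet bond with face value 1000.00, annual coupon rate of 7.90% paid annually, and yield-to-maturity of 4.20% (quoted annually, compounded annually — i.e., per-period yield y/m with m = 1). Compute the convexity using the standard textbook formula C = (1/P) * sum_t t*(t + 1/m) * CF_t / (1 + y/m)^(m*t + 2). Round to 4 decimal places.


Answer: Convexity = 69.7709

Derivation:
Coupon per period c = face * coupon_rate / m = 79.000000
Periods per year m = 1; per-period yield y/m = 0.042000
Number of cashflows N = 10
Cashflows (t years, CF_t, discount factor 1/(1+y/m)^(m*t), PV):
  t = 1.0000: CF_t = 79.000000, DF = 0.959693, PV = 75.815739
  t = 2.0000: CF_t = 79.000000, DF = 0.921010, PV = 72.759826
  t = 3.0000: CF_t = 79.000000, DF = 0.883887, PV = 69.827089
  t = 4.0000: CF_t = 79.000000, DF = 0.848260, PV = 67.012561
  t = 5.0000: CF_t = 79.000000, DF = 0.814069, PV = 64.311479
  t = 6.0000: CF_t = 79.000000, DF = 0.781257, PV = 61.719270
  t = 7.0000: CF_t = 79.000000, DF = 0.749766, PV = 59.231545
  t = 8.0000: CF_t = 79.000000, DF = 0.719545, PV = 56.844093
  t = 9.0000: CF_t = 79.000000, DF = 0.690543, PV = 54.552872
  t = 10.0000: CF_t = 1079.000000, DF = 0.662709, PV = 715.062915
Price P = sum_t PV_t = 1297.137388
Convexity numerator sum_t t*(t + 1/m) * CF_t / (1+y/m)^(m*t + 2):
  t = 1.0000: term = 139.654177
  t = 2.0000: term = 402.075366
  t = 3.0000: term = 771.737746
  t = 4.0000: term = 1234.385391
  t = 5.0000: term = 1776.946340
  t = 6.0000: term = 2387.451897
  t = 7.0000: term = 3054.960840
  t = 8.0000: term = 3769.488286
  t = 9.0000: term = 4521.938923
  t = 10.0000: term = 72443.846599
Convexity = (1/P) * sum = 90502.485566 / 1297.137388 = 69.770933


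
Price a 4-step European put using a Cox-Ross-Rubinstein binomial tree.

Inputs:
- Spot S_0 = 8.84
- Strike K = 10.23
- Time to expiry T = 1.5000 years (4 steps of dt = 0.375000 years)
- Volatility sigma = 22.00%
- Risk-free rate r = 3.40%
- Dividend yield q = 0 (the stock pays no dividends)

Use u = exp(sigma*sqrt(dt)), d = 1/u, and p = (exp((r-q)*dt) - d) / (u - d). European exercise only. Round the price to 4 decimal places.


dt = T/N = 0.375000
u = exp(sigma*sqrt(dt)) = 1.144219; d = 1/u = 0.873959
p = (exp((r-q)*dt) - d) / (u - d) = 0.513849
Discount per step: exp(-r*dt) = 0.987331
Stock lattice S(k, i) with i counting down-moves:
  k=0: S(0,0) = 8.8400
  k=1: S(1,0) = 10.1149; S(1,1) = 7.7258
  k=2: S(2,0) = 11.5736; S(2,1) = 8.8400; S(2,2) = 6.7520
  k=3: S(3,0) = 13.2428; S(3,1) = 10.1149; S(3,2) = 7.7258; S(3,3) = 5.9010
  k=4: S(4,0) = 15.1526; S(4,1) = 11.5736; S(4,2) = 8.8400; S(4,3) = 6.7520; S(4,4) = 5.1572
Terminal payoffs V(N, i) = max(K - S_T, 0):
  V(4,0) = 0.000000; V(4,1) = 0.000000; V(4,2) = 1.390000; V(4,3) = 3.477971; V(4,4) = 5.072772
Backward induction: V(k, i) = exp(-r*dt) * [p * V(k+1, i) + (1-p) * V(k+1, i+1)].
  V(3,0) = exp(-r*dt) * [p*0.000000 + (1-p)*0.000000] = 0.000000
  V(3,1) = exp(-r*dt) * [p*0.000000 + (1-p)*1.390000] = 0.667188
  V(3,2) = exp(-r*dt) * [p*1.390000 + (1-p)*3.477971] = 2.374599
  V(3,3) = exp(-r*dt) * [p*3.477971 + (1-p)*5.072772] = 4.199400
  V(2,0) = exp(-r*dt) * [p*0.000000 + (1-p)*0.667188] = 0.320245
  V(2,1) = exp(-r*dt) * [p*0.667188 + (1-p)*2.374599] = 1.478279
  V(2,2) = exp(-r*dt) * [p*2.374599 + (1-p)*4.199400] = 3.220404
  V(1,0) = exp(-r*dt) * [p*0.320245 + (1-p)*1.478279] = 0.872034
  V(1,1) = exp(-r*dt) * [p*1.478279 + (1-p)*3.220404] = 2.295756
  V(0,0) = exp(-r*dt) * [p*0.872034 + (1-p)*2.295756] = 1.544361

Answer: Price = V(0,0) = 1.5444


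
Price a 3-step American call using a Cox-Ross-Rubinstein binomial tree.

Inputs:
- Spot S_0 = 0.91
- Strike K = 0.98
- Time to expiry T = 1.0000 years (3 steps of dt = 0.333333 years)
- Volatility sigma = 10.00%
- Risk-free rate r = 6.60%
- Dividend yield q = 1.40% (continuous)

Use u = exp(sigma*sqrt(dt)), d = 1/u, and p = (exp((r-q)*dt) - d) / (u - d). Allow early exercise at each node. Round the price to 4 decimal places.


Answer: Price = V(0,0) = 0.0247

Derivation:
dt = T/N = 0.333333
u = exp(sigma*sqrt(dt)) = 1.059434; d = 1/u = 0.943900
p = (exp((r-q)*dt) - d) / (u - d) = 0.636906
Discount per step: exp(-r*dt) = 0.978240
Stock lattice S(k, i) with i counting down-moves:
  k=0: S(0,0) = 0.9100
  k=1: S(1,0) = 0.9641; S(1,1) = 0.8589
  k=2: S(2,0) = 1.0214; S(2,1) = 0.9100; S(2,2) = 0.8108
  k=3: S(3,0) = 1.0821; S(3,1) = 0.9641; S(3,2) = 0.8589; S(3,3) = 0.7653
Terminal payoffs V(N, i) = max(S_T - K, 0):
  V(3,0) = 0.102090; V(3,1) = 0.000000; V(3,2) = 0.000000; V(3,3) = 0.000000
Backward induction: V(k, i) = exp(-r*dt) * [p * V(k+1, i) + (1-p) * V(k+1, i+1)]; then take max(V_cont, immediate exercise) for American.
  V(2,0) = exp(-r*dt) * [p*0.102090 + (1-p)*0.000000] = 0.063607; exercise = 0.041385; V(2,0) = max -> 0.063607
  V(2,1) = exp(-r*dt) * [p*0.000000 + (1-p)*0.000000] = 0.000000; exercise = 0.000000; V(2,1) = max -> 0.000000
  V(2,2) = exp(-r*dt) * [p*0.000000 + (1-p)*0.000000] = 0.000000; exercise = 0.000000; V(2,2) = max -> 0.000000
  V(1,0) = exp(-r*dt) * [p*0.063607 + (1-p)*0.000000] = 0.039630; exercise = 0.000000; V(1,0) = max -> 0.039630
  V(1,1) = exp(-r*dt) * [p*0.000000 + (1-p)*0.000000] = 0.000000; exercise = 0.000000; V(1,1) = max -> 0.000000
  V(0,0) = exp(-r*dt) * [p*0.039630 + (1-p)*0.000000] = 0.024691; exercise = 0.000000; V(0,0) = max -> 0.024691


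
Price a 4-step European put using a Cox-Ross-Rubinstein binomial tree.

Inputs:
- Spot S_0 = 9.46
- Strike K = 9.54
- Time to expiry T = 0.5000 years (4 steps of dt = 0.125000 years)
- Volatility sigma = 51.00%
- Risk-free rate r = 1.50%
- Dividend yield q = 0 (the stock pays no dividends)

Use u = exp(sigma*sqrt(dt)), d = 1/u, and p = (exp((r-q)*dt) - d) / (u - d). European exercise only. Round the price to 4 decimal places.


Answer: Price = V(0,0) = 1.2917

Derivation:
dt = T/N = 0.125000
u = exp(sigma*sqrt(dt)) = 1.197591; d = 1/u = 0.835009
p = (exp((r-q)*dt) - d) / (u - d) = 0.460220
Discount per step: exp(-r*dt) = 0.998127
Stock lattice S(k, i) with i counting down-moves:
  k=0: S(0,0) = 9.4600
  k=1: S(1,0) = 11.3292; S(1,1) = 7.8992
  k=2: S(2,0) = 13.5678; S(2,1) = 9.4600; S(2,2) = 6.5959
  k=3: S(3,0) = 16.2486; S(3,1) = 11.3292; S(3,2) = 7.8992; S(3,3) = 5.5076
  k=4: S(4,0) = 19.4592; S(4,1) = 13.5678; S(4,2) = 9.4600; S(4,3) = 6.5959; S(4,4) = 4.5989
Terminal payoffs V(N, i) = max(K - S_T, 0):
  V(4,0) = 0.000000; V(4,1) = 0.000000; V(4,2) = 0.080000; V(4,3) = 2.944102; V(4,4) = 4.941071
Backward induction: V(k, i) = exp(-r*dt) * [p * V(k+1, i) + (1-p) * V(k+1, i+1)].
  V(3,0) = exp(-r*dt) * [p*0.000000 + (1-p)*0.000000] = 0.000000
  V(3,1) = exp(-r*dt) * [p*0.000000 + (1-p)*0.080000] = 0.043102
  V(3,2) = exp(-r*dt) * [p*0.080000 + (1-p)*2.944102] = 1.622940
  V(3,3) = exp(-r*dt) * [p*2.944102 + (1-p)*4.941071] = 4.014492
  V(2,0) = exp(-r*dt) * [p*0.000000 + (1-p)*0.043102] = 0.023222
  V(2,1) = exp(-r*dt) * [p*0.043102 + (1-p)*1.622940] = 0.894189
  V(2,2) = exp(-r*dt) * [p*1.622940 + (1-p)*4.014492] = 2.908394
  V(1,0) = exp(-r*dt) * [p*0.023222 + (1-p)*0.894189] = 0.492428
  V(1,1) = exp(-r*dt) * [p*0.894189 + (1-p)*2.908394] = 1.977705
  V(0,0) = exp(-r*dt) * [p*0.492428 + (1-p)*1.977705] = 1.291727


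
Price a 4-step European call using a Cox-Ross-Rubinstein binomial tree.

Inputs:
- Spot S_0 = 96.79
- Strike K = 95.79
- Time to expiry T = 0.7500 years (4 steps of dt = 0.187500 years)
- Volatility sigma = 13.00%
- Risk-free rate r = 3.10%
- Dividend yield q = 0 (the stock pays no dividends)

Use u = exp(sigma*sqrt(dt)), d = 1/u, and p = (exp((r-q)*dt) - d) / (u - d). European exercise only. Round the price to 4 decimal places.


Answer: Price = V(0,0) = 5.9601

Derivation:
dt = T/N = 0.187500
u = exp(sigma*sqrt(dt)) = 1.057906; d = 1/u = 0.945263
p = (exp((r-q)*dt) - d) / (u - d) = 0.537682
Discount per step: exp(-r*dt) = 0.994204
Stock lattice S(k, i) with i counting down-moves:
  k=0: S(0,0) = 96.7900
  k=1: S(1,0) = 102.3947; S(1,1) = 91.4920
  k=2: S(2,0) = 108.3240; S(2,1) = 96.7900; S(2,2) = 86.4841
  k=3: S(3,0) = 114.5967; S(3,1) = 102.3947; S(3,2) = 91.4920; S(3,3) = 81.7502
  k=4: S(4,0) = 121.2325; S(4,1) = 108.3240; S(4,2) = 96.7900; S(4,3) = 86.4841; S(4,4) = 77.2755
Terminal payoffs V(N, i) = max(S_T - K, 0):
  V(4,0) = 25.442512; V(4,1) = 12.534027; V(4,2) = 1.000000; V(4,3) = 0.000000; V(4,4) = 0.000000
Backward induction: V(k, i) = exp(-r*dt) * [p * V(k+1, i) + (1-p) * V(k+1, i+1)].
  V(3,0) = exp(-r*dt) * [p*25.442512 + (1-p)*12.534027] = 19.361822
  V(3,1) = exp(-r*dt) * [p*12.534027 + (1-p)*1.000000] = 7.159903
  V(3,2) = exp(-r*dt) * [p*1.000000 + (1-p)*0.000000] = 0.534566
  V(3,3) = exp(-r*dt) * [p*0.000000 + (1-p)*0.000000] = 0.000000
  V(2,0) = exp(-r*dt) * [p*19.361822 + (1-p)*7.159903] = 13.641138
  V(2,1) = exp(-r*dt) * [p*7.159903 + (1-p)*0.534566] = 4.073148
  V(2,2) = exp(-r*dt) * [p*0.534566 + (1-p)*0.000000] = 0.285761
  V(1,0) = exp(-r*dt) * [p*13.641138 + (1-p)*4.073148] = 9.164264
  V(1,1) = exp(-r*dt) * [p*4.073148 + (1-p)*0.285761] = 2.308713
  V(0,0) = exp(-r*dt) * [p*9.164264 + (1-p)*2.308713] = 5.960077


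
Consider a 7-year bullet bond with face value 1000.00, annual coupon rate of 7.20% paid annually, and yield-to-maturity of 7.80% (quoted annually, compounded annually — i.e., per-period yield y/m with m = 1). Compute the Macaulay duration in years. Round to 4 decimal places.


Coupon per period c = face * coupon_rate / m = 72.000000
Periods per year m = 1; per-period yield y/m = 0.078000
Number of cashflows N = 7
Cashflows (t years, CF_t, discount factor 1/(1+y/m)^(m*t), PV):
  t = 1.0000: CF_t = 72.000000, DF = 0.927644, PV = 66.790353
  t = 2.0000: CF_t = 72.000000, DF = 0.860523, PV = 61.957655
  t = 3.0000: CF_t = 72.000000, DF = 0.798259, PV = 57.474634
  t = 4.0000: CF_t = 72.000000, DF = 0.740500, PV = 53.315987
  t = 5.0000: CF_t = 72.000000, DF = 0.686920, PV = 49.458244
  t = 6.0000: CF_t = 72.000000, DF = 0.637217, PV = 45.879633
  t = 7.0000: CF_t = 1072.000000, DF = 0.591111, PV = 633.670456
Price P = sum_t PV_t = 968.546962
Macaulay numerator sum_t t * PV_t:
  t * PV_t at t = 1.0000: 66.790353
  t * PV_t at t = 2.0000: 123.915311
  t * PV_t at t = 3.0000: 172.423902
  t * PV_t at t = 4.0000: 213.263948
  t * PV_t at t = 5.0000: 247.291220
  t * PV_t at t = 6.0000: 275.277796
  t * PV_t at t = 7.0000: 4435.693194
Macaulay duration D = (sum_t t * PV_t) / P = 5534.655722 / 968.546962 = 5.714391

Answer: Macaulay duration = 5.7144 years


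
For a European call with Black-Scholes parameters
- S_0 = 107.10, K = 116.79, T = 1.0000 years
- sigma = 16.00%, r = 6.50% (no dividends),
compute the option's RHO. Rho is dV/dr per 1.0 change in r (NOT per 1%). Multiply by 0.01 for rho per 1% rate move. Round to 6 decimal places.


d1 = -0.0550904552; d2 = -0.2150904552
phi(d1) = 0.3983373529; exp(-qT) = 1.0000000000; exp(-rT) = 0.9370674634
N(d2) = 0.4148483977
Rho = K*T*exp(-rT)*N(d2) = 116.7900 * 1.0000 * 0.9370674634 * 0.4148483977 = 45.401054

Answer: Rho = 45.401054


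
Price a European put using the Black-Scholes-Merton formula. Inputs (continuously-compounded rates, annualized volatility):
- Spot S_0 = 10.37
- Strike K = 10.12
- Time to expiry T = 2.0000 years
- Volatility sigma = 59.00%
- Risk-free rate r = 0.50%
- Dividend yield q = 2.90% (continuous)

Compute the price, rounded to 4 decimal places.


Answer: Price = 3.3211

Derivation:
d1 = (ln(S/K) + (r - q + 0.5*sigma^2) * T) / (sigma * sqrt(T)) = 0.38891275
d2 = d1 - sigma * sqrt(T) = -0.44547325
exp(-rT) = 0.99004983; exp(-qT) = 0.94364995
P = K * exp(-rT) * N(-d2) - S_0 * exp(-qT) * N(-d1)
N(-d1) = 0.34867034; N(-d2) = 0.67201111
P = 10.1200 * 0.99004983 * 0.67201111 - 10.3700 * 0.94364995 * 0.34867034 = 3.3211


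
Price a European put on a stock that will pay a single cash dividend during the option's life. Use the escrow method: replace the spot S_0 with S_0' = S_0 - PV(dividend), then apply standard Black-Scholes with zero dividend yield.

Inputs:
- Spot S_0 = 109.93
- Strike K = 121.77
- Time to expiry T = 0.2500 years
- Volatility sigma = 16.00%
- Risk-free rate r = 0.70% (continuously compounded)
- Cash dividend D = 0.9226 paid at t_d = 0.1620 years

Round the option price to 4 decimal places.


PV(D) = D * exp(-r * t_d) = 0.9226 * 0.99886664 = 0.92155436
S_0' = S_0 - PV(D) = 109.9300 - 0.92155436 = 109.00844564
d1 = (ln(S_0'/K) + (r + sigma^2/2)*T) / (sigma*sqrt(T)) = -1.32198322
d2 = d1 - sigma*sqrt(T) = -1.40198322
exp(-rT) = 0.99825153
N(-d1) = 0.90691313; N(-d2) = 0.91953987
P = K * exp(-rT) * N(-d2) - S_0' * N(-d1) = 121.7700 * 0.99825153 * 0.91953987 - 109.00844564 * 0.90691313 = 12.9154

Answer: Price = 12.9154


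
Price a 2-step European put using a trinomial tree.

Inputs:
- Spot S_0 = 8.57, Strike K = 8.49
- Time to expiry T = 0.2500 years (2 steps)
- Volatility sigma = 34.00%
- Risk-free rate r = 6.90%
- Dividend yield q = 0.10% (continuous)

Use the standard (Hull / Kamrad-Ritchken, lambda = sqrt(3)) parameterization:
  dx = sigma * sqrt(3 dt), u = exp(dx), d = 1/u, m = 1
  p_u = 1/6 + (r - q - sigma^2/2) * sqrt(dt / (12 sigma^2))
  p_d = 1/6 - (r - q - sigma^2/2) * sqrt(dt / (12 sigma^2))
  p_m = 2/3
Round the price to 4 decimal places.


dt = T/N = 0.125000; dx = sigma*sqrt(3*dt) = 0.208207
u = exp(dx) = 1.231468; d = 1/u = 0.812039
p_u = 0.169729, p_m = 0.666667, p_d = 0.163605
Discount per step: exp(-r*dt) = 0.991412
Stock lattice S(k, j) with j the centered position index:
  k=0: S(0,+0) = 8.5700
  k=1: S(1,-1) = 6.9592; S(1,+0) = 8.5700; S(1,+1) = 10.5537
  k=2: S(2,-2) = 5.6511; S(2,-1) = 6.9592; S(2,+0) = 8.5700; S(2,+1) = 10.5537; S(2,+2) = 12.9965
Terminal payoffs V(N, j) = max(K - S_T, 0):
  V(2,-2) = 2.838876; V(2,-1) = 1.530824; V(2,+0) = 0.000000; V(2,+1) = 0.000000; V(2,+2) = 0.000000
Backward induction: V(k, j) = exp(-r*dt) * [p_u * V(k+1, j+1) + p_m * V(k+1, j) + p_d * V(k+1, j-1)]
  V(1,-1) = exp(-r*dt) * [p_u*0.000000 + p_m*1.530824 + p_d*2.838876] = 1.472250
  V(1,+0) = exp(-r*dt) * [p_u*0.000000 + p_m*0.000000 + p_d*1.530824] = 0.248299
  V(1,+1) = exp(-r*dt) * [p_u*0.000000 + p_m*0.000000 + p_d*0.000000] = 0.000000
  V(0,+0) = exp(-r*dt) * [p_u*0.000000 + p_m*0.248299 + p_d*1.472250] = 0.402910

Answer: Price = V(0,0) = 0.4029


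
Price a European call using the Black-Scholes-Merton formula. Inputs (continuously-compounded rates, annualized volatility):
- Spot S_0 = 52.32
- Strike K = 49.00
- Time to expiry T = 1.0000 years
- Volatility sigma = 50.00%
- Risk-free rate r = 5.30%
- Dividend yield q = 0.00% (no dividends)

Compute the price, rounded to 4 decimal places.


d1 = (ln(S/K) + (r - q + 0.5*sigma^2) * T) / (sigma * sqrt(T)) = 0.48711682
d2 = d1 - sigma * sqrt(T) = -0.01288318
exp(-rT) = 0.94838001; exp(-qT) = 1.00000000
C = S_0 * exp(-qT) * N(d1) - K * exp(-rT) * N(d2)
N(d1) = 0.68691223; N(d2) = 0.49486050
C = 52.3200 * 1.00000000 * 0.68691223 - 49.0000 * 0.94838001 * 0.49486050 = 12.9428

Answer: Price = 12.9428


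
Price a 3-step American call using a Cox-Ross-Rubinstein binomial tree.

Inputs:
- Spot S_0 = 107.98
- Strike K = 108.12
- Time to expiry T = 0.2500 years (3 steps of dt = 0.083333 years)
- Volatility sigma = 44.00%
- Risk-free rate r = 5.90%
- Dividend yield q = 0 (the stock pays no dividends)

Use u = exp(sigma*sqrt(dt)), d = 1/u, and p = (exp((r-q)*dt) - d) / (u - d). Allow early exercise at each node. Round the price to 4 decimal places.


dt = T/N = 0.083333
u = exp(sigma*sqrt(dt)) = 1.135436; d = 1/u = 0.880719
p = (exp((r-q)*dt) - d) / (u - d) = 0.487638
Discount per step: exp(-r*dt) = 0.995095
Stock lattice S(k, i) with i counting down-moves:
  k=0: S(0,0) = 107.9800
  k=1: S(1,0) = 122.6044; S(1,1) = 95.1000
  k=2: S(2,0) = 139.2095; S(2,1) = 107.9800; S(2,2) = 83.7563
  k=3: S(3,0) = 158.0636; S(3,1) = 122.6044; S(3,2) = 95.1000; S(3,3) = 73.7658
Terminal payoffs V(N, i) = max(S_T - K, 0):
  V(3,0) = 49.943556; V(3,1) = 14.484421; V(3,2) = 0.000000; V(3,3) = 0.000000
Backward induction: V(k, i) = exp(-r*dt) * [p * V(k+1, i) + (1-p) * V(k+1, i+1)]; then take max(V_cont, immediate exercise) for American.
  V(2,0) = exp(-r*dt) * [p*49.943556 + (1-p)*14.484421] = 31.619806; exercise = 31.089521; V(2,0) = max -> 31.619806
  V(2,1) = exp(-r*dt) * [p*14.484421 + (1-p)*0.000000] = 7.028517; exercise = 0.000000; V(2,1) = max -> 7.028517
  V(2,2) = exp(-r*dt) * [p*0.000000 + (1-p)*0.000000] = 0.000000; exercise = 0.000000; V(2,2) = max -> 0.000000
  V(1,0) = exp(-r*dt) * [p*31.619806 + (1-p)*7.028517] = 18.926885; exercise = 14.484421; V(1,0) = max -> 18.926885
  V(1,1) = exp(-r*dt) * [p*7.028517 + (1-p)*0.000000] = 3.410564; exercise = 0.000000; V(1,1) = max -> 3.410564
  V(0,0) = exp(-r*dt) * [p*18.926885 + (1-p)*3.410564] = 10.923079; exercise = 0.000000; V(0,0) = max -> 10.923079

Answer: Price = V(0,0) = 10.9231


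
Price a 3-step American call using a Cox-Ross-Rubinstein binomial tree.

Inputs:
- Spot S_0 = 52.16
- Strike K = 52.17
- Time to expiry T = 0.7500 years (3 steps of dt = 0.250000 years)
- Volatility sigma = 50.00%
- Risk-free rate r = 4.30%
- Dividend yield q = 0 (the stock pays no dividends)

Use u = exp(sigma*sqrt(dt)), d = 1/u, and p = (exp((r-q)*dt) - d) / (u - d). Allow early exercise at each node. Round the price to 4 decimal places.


Answer: Price = V(0,0) = 10.3664

Derivation:
dt = T/N = 0.250000
u = exp(sigma*sqrt(dt)) = 1.284025; d = 1/u = 0.778801
p = (exp((r-q)*dt) - d) / (u - d) = 0.459216
Discount per step: exp(-r*dt) = 0.989308
Stock lattice S(k, i) with i counting down-moves:
  k=0: S(0,0) = 52.1600
  k=1: S(1,0) = 66.9748; S(1,1) = 40.6222
  k=2: S(2,0) = 85.9973; S(2,1) = 52.1600; S(2,2) = 31.6366
  k=3: S(3,0) = 110.4227; S(3,1) = 66.9748; S(3,2) = 40.6222; S(3,3) = 24.6386
Terminal payoffs V(N, i) = max(S_T - K, 0):
  V(3,0) = 58.252721; V(3,1) = 14.804766; V(3,2) = 0.000000; V(3,3) = 0.000000
Backward induction: V(k, i) = exp(-r*dt) * [p * V(k+1, i) + (1-p) * V(k+1, i+1)]; then take max(V_cont, immediate exercise) for American.
  V(2,0) = exp(-r*dt) * [p*58.252721 + (1-p)*14.804766] = 34.385125; exercise = 33.827301; V(2,0) = max -> 34.385125
  V(2,1) = exp(-r*dt) * [p*14.804766 + (1-p)*0.000000] = 6.725891; exercise = 0.000000; V(2,1) = max -> 6.725891
  V(2,2) = exp(-r*dt) * [p*0.000000 + (1-p)*0.000000] = 0.000000; exercise = 0.000000; V(2,2) = max -> 0.000000
  V(1,0) = exp(-r*dt) * [p*34.385125 + (1-p)*6.725891] = 19.219726; exercise = 14.804766; V(1,0) = max -> 19.219726
  V(1,1) = exp(-r*dt) * [p*6.725891 + (1-p)*0.000000] = 3.055611; exercise = 0.000000; V(1,1) = max -> 3.055611
  V(0,0) = exp(-r*dt) * [p*19.219726 + (1-p)*3.055611] = 10.366391; exercise = 0.000000; V(0,0) = max -> 10.366391


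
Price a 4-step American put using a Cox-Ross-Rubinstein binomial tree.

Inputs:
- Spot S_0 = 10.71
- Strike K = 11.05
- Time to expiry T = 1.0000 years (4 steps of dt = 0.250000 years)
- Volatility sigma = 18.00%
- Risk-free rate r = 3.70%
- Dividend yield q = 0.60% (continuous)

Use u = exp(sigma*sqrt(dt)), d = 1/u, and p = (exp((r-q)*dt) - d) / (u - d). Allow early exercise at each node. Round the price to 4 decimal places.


Answer: Price = V(0,0) = 0.8294

Derivation:
dt = T/N = 0.250000
u = exp(sigma*sqrt(dt)) = 1.094174; d = 1/u = 0.913931
p = (exp((r-q)*dt) - d) / (u - d) = 0.520680
Discount per step: exp(-r*dt) = 0.990793
Stock lattice S(k, i) with i counting down-moves:
  k=0: S(0,0) = 10.7100
  k=1: S(1,0) = 11.7186; S(1,1) = 9.7882
  k=2: S(2,0) = 12.8222; S(2,1) = 10.7100; S(2,2) = 8.9457
  k=3: S(3,0) = 14.0297; S(3,1) = 11.7186; S(3,2) = 9.7882; S(3,3) = 8.1758
  k=4: S(4,0) = 15.3510; S(4,1) = 12.8222; S(4,2) = 10.7100; S(4,3) = 8.9457; S(4,4) = 7.4721
Terminal payoffs V(N, i) = max(K - S_T, 0):
  V(4,0) = 0.000000; V(4,1) = 0.000000; V(4,2) = 0.340000; V(4,3) = 2.104256; V(4,4) = 3.577887
Backward induction: V(k, i) = exp(-r*dt) * [p * V(k+1, i) + (1-p) * V(k+1, i+1)]; then take max(V_cont, immediate exercise) for American.
  V(3,0) = exp(-r*dt) * [p*0.000000 + (1-p)*0.000000] = 0.000000; exercise = 0.000000; V(3,0) = max -> 0.000000
  V(3,1) = exp(-r*dt) * [p*0.000000 + (1-p)*0.340000] = 0.161468; exercise = 0.000000; V(3,1) = max -> 0.161468
  V(3,2) = exp(-r*dt) * [p*0.340000 + (1-p)*2.104256] = 1.174727; exercise = 1.261797; V(3,2) = max -> 1.261797
  V(3,3) = exp(-r*dt) * [p*2.104256 + (1-p)*3.577887] = 2.784719; exercise = 2.874206; V(3,3) = max -> 2.874206
  V(2,0) = exp(-r*dt) * [p*0.000000 + (1-p)*0.161468] = 0.076682; exercise = 0.000000; V(2,0) = max -> 0.076682
  V(2,1) = exp(-r*dt) * [p*0.161468 + (1-p)*1.261797] = 0.682535; exercise = 0.340000; V(2,1) = max -> 0.682535
  V(2,2) = exp(-r*dt) * [p*1.261797 + (1-p)*2.874206] = 2.015923; exercise = 2.104256; V(2,2) = max -> 2.104256
  V(1,0) = exp(-r*dt) * [p*0.076682 + (1-p)*0.682535] = 0.363700; exercise = 0.000000; V(1,0) = max -> 0.363700
  V(1,1) = exp(-r*dt) * [p*0.682535 + (1-p)*2.104256] = 1.351436; exercise = 1.261797; V(1,1) = max -> 1.351436
  V(0,0) = exp(-r*dt) * [p*0.363700 + (1-p)*1.351436] = 0.829434; exercise = 0.340000; V(0,0) = max -> 0.829434


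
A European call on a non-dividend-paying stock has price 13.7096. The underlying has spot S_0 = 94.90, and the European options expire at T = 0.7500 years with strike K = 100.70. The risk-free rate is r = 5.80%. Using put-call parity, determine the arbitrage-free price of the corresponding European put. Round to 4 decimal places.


Put-call parity: C - P = S_0 * exp(-qT) - K * exp(-rT).
S_0 * exp(-qT) = 94.9000 * 1.00000000 = 94.90000000
K * exp(-rT) = 100.7000 * 0.95743255 = 96.41345820
P = C - S*exp(-qT) + K*exp(-rT)
P = 13.7096 - 94.90000000 + 96.41345820 = 15.2231

Answer: Put price = 15.2231


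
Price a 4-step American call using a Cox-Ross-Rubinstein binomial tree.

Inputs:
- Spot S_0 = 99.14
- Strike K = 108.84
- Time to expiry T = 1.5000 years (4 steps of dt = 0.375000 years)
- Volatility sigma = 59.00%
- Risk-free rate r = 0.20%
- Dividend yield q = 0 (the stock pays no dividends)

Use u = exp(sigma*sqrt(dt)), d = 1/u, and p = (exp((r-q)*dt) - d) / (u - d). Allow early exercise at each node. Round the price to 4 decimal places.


dt = T/N = 0.375000
u = exp(sigma*sqrt(dt)) = 1.435194; d = 1/u = 0.696770
p = (exp((r-q)*dt) - d) / (u - d) = 0.411661
Discount per step: exp(-r*dt) = 0.999250
Stock lattice S(k, i) with i counting down-moves:
  k=0: S(0,0) = 99.1400
  k=1: S(1,0) = 142.2851; S(1,1) = 69.0778
  k=2: S(2,0) = 204.2066; S(2,1) = 99.1400; S(2,2) = 48.1313
  k=3: S(3,0) = 293.0761; S(3,1) = 142.2851; S(3,2) = 69.0778; S(3,3) = 33.5365
  k=4: S(4,0) = 420.6209; S(4,1) = 204.2066; S(4,2) = 99.1400; S(4,3) = 48.1313; S(4,4) = 23.3672
Terminal payoffs V(N, i) = max(S_T - K, 0):
  V(4,0) = 311.780895; V(4,1) = 95.366649; V(4,2) = 0.000000; V(4,3) = 0.000000; V(4,4) = 0.000000
Backward induction: V(k, i) = exp(-r*dt) * [p * V(k+1, i) + (1-p) * V(k+1, i+1)]; then take max(V_cont, immediate exercise) for American.
  V(3,0) = exp(-r*dt) * [p*311.780895 + (1-p)*95.366649] = 184.317671; exercise = 184.236071; V(3,0) = max -> 184.317671
  V(3,1) = exp(-r*dt) * [p*95.366649 + (1-p)*0.000000] = 39.229300; exercise = 33.445091; V(3,1) = max -> 39.229300
  V(3,2) = exp(-r*dt) * [p*0.000000 + (1-p)*0.000000] = 0.000000; exercise = 0.000000; V(3,2) = max -> 0.000000
  V(3,3) = exp(-r*dt) * [p*0.000000 + (1-p)*0.000000] = 0.000000; exercise = 0.000000; V(3,3) = max -> 0.000000
  V(2,0) = exp(-r*dt) * [p*184.317671 + (1-p)*39.229300] = 98.882339; exercise = 95.366649; V(2,0) = max -> 98.882339
  V(2,1) = exp(-r*dt) * [p*39.229300 + (1-p)*0.000000] = 16.137067; exercise = 0.000000; V(2,1) = max -> 16.137067
  V(2,2) = exp(-r*dt) * [p*0.000000 + (1-p)*0.000000] = 0.000000; exercise = 0.000000; V(2,2) = max -> 0.000000
  V(1,0) = exp(-r*dt) * [p*98.882339 + (1-p)*16.137067] = 50.162435; exercise = 33.445091; V(1,0) = max -> 50.162435
  V(1,1) = exp(-r*dt) * [p*16.137067 + (1-p)*0.000000] = 6.638021; exercise = 0.000000; V(1,1) = max -> 6.638021
  V(0,0) = exp(-r*dt) * [p*50.162435 + (1-p)*6.638021] = 24.536917; exercise = 0.000000; V(0,0) = max -> 24.536917

Answer: Price = V(0,0) = 24.5369
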